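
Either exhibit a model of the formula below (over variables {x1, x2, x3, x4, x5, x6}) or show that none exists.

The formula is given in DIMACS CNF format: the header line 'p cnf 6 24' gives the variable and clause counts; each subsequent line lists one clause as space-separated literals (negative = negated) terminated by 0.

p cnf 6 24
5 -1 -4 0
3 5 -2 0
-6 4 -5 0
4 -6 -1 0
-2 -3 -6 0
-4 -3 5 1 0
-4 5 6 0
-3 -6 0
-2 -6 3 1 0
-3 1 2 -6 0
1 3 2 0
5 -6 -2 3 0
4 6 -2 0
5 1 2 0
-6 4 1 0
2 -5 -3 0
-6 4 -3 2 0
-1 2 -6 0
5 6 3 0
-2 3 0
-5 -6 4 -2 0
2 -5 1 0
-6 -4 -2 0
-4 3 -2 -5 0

x1 ↦ True; x2 ↦ False; x3 ↦ True; x4 ↦ False; x5 ↦ False; x6 ↦ False

Try x3 = True.
Unit clause (¬x6) forces x6 = False.
Try x4 = False.
Unit clause (¬x2) forces x2 = False.
Unit clause (¬x5) forces x5 = False.
Unit clause (x1) forces x1 = True.
All clauses are satisfied.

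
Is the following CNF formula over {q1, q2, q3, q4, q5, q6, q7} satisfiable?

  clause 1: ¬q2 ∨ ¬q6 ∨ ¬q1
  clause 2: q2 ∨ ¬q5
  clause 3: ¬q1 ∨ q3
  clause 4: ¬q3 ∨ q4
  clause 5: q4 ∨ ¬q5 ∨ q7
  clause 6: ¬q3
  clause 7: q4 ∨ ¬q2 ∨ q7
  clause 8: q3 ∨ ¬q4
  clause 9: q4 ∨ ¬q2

Yes, satisfiable

Unit clause (¬q3) forces q3 = False.
Unit clause (¬q1) forces q1 = False.
Unit clause (¬q4) forces q4 = False.
Unit clause (¬q2) forces q2 = False.
Unit clause (¬q5) forces q5 = False.
Every clause is now satisfied; q6, q7 are unconstrained.
A satisfying assignment: q1 ↦ False; q2 ↦ False; q3 ↦ False; q4 ↦ False; q5 ↦ False; q6 ↦ False; q7 ↦ False.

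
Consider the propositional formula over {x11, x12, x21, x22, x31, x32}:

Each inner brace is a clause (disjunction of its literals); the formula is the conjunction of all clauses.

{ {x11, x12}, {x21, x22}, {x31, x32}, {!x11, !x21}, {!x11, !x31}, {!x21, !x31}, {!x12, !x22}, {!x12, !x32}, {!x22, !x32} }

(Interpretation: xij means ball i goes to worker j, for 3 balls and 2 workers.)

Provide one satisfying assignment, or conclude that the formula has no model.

UNSATISFIABLE

Suppose x11 = true.
The clause (!x21) is unit, so x21 = false.
The clause (x22) is unit, so x22 = true.
The clause (!x31) is unit, so x31 = false.
The clause (x32) is unit, so x32 = true.
That conflicts with the unit clause (!x32).
That branch fails; take x11 = false instead.
The clause (x12) is unit, so x12 = true.
The clause (!x22) is unit, so x22 = false.
The clause (x21) is unit, so x21 = true.
The clause (!x31) is unit, so x31 = false.
The clause (x32) is unit, so x32 = true.
That conflicts with the unit clause (!x32).
Either choice for x11 ends in contradiction.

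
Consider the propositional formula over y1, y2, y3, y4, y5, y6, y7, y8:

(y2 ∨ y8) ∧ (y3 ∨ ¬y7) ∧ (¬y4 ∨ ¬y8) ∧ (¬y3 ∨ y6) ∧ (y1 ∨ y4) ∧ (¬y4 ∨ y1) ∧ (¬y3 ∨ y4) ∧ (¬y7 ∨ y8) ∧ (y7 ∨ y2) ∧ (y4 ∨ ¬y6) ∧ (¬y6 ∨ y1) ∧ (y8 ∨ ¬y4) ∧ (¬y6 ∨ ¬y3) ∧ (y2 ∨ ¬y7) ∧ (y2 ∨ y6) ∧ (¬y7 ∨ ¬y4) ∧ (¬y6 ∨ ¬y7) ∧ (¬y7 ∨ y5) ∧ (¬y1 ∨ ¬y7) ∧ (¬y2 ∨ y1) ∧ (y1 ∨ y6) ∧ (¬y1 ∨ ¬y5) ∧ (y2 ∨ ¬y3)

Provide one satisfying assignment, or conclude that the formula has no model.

y1=True, y2=True, y3=False, y4=False, y5=False, y6=False, y7=False, y8=False

Try y2 = True.
(y1) alone gives y1 = True.
(¬y7) alone gives y7 = False.
(¬y5) alone gives y5 = False.
Try y4 = False.
(¬y3) alone gives y3 = False.
(¬y6) alone gives y6 = False.
Every clause is now satisfied; y8 is unconstrained.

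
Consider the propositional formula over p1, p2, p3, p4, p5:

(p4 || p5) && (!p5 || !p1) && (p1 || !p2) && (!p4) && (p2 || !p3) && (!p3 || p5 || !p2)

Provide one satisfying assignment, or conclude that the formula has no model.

From the singleton clause (!p4), p4 = false.
From the singleton clause (p5), p5 = true.
From the singleton clause (!p1), p1 = false.
From the singleton clause (!p2), p2 = false.
From the singleton clause (!p3), p3 = false.
All clauses are satisfied.

p1: false,  p2: false,  p3: false,  p4: false,  p5: true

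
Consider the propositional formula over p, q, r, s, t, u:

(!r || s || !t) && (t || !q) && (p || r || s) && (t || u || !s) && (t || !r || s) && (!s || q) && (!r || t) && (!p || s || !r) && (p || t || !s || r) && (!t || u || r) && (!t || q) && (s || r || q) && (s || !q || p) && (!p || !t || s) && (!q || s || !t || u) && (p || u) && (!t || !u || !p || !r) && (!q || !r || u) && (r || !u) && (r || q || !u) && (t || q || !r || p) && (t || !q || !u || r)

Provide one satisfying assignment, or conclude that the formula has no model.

Case t = true:
Unit clause (q) forces q = true.
Case r = true:
Unit clause (s) forces s = true.
Unit clause (u) forces u = true.
Unit clause (!p) forces p = false.
This assignment satisfies each clause.

p=false, q=true, r=true, s=true, t=true, u=true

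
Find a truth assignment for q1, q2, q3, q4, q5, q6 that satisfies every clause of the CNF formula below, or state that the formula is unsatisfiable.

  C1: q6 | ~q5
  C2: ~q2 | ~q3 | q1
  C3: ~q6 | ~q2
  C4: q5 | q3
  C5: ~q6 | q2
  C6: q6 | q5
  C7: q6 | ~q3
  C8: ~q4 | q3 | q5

UNSATISFIABLE

Branch on q6: set q6 = 1.
From the singleton clause (~q2), q2 = 0.
But (q2) is also a unit clause — contradiction.
Backtrack on q6: now try q6 = 0.
From the singleton clause (~q5), q5 = 0.
But (q5) is also a unit clause — contradiction.
Both values of q6 lead to a conflict.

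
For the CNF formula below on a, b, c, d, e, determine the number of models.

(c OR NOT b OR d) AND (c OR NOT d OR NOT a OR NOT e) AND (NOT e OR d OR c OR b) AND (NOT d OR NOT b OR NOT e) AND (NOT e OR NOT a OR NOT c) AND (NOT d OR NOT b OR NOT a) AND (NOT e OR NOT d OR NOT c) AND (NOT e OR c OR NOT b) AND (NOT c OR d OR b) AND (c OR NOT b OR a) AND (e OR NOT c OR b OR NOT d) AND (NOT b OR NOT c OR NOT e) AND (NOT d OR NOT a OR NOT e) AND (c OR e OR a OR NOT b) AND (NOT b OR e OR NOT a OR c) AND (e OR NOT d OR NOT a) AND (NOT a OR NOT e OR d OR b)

7

There are 2^5 = 32 truth assignments over (a, b, c, d, e).
Split on a. With a = true, the clauses containing a are satisfied and NOT a drops from the rest; 2 of the 2^4 = 16 assignments to the other variables satisfy what remains.
With a = false, by the same count on the reduced clause set, 5 assignments work.
(One model: a=F, b=F, c=F, d=F, e=F.)
Total: 2 + 5 = 7.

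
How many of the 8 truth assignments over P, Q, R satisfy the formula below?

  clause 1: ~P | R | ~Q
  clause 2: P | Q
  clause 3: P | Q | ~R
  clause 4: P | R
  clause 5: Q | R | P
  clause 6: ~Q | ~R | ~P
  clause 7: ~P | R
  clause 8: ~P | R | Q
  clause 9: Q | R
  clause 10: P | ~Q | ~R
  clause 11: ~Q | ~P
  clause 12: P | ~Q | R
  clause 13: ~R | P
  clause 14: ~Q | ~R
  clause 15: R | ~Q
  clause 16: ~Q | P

There are 2^3 = 8 truth assignments over (P, Q, R).
Split on P. With P = 1, the clauses containing P are satisfied and ~P drops from the rest; 1 of the 2^2 = 4 assignments to the other variables satisfy what remains.
With P = 0, by the same count on the reduced clause set, 0 assignments work.
Total: 1 + 0 = 1.

1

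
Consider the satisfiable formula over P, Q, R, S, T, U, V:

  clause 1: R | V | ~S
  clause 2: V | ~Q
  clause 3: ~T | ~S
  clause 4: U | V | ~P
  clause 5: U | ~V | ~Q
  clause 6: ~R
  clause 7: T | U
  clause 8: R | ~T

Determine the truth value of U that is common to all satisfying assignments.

Suppose U = 0.
The clause (~R) is unit, so R = 0.
The clause (T) is unit, so T = 1.
Now (~T) is unsatisfied and unit — conflict.
So every satisfying assignment has U = True.

True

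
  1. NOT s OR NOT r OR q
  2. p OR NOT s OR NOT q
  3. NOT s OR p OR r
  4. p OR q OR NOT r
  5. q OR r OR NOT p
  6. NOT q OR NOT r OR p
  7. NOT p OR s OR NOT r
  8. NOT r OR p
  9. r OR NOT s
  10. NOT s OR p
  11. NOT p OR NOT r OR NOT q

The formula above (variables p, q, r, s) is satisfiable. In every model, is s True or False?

False

Suppose s = true.
(r) alone gives r = true.
(q) alone gives q = true.
(p) alone gives p = true.
But (NOT p) is also a unit clause — contradiction.
So every satisfying assignment has s = False.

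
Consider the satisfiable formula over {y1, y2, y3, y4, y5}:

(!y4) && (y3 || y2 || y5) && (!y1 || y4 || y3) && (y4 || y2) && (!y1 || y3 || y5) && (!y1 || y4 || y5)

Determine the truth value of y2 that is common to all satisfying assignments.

Suppose y2 = false.
From the singleton clause (!y4), y4 = false.
But (y4) is also a unit clause — contradiction.
So every satisfying assignment has y2 = True.

True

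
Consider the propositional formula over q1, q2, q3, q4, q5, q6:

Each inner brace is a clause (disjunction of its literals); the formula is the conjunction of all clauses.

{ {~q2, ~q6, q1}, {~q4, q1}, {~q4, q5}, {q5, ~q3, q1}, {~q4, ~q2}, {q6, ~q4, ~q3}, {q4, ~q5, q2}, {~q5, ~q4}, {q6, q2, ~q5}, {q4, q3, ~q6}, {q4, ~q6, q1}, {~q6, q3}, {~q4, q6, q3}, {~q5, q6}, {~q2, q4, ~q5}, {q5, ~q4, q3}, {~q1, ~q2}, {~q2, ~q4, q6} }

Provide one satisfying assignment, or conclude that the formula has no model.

q1=0, q2=1, q3=0, q4=0, q5=0, q6=0

Case q4 = 0:
Case q5 = 0:
Case q3 = 0:
From the singleton clause (~q6), q6 = 0.
Case q1 = 0:
All clauses hold; q2 can take either value.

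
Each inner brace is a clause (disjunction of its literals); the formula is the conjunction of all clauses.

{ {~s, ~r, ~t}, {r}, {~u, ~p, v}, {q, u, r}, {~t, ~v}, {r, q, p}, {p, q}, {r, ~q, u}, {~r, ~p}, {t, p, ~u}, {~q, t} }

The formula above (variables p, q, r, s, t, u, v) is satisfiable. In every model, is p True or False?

False

Suppose p = 1.
Unit clause (r) forces r = 1.
That conflicts with the unit clause (~r).
So every satisfying assignment has p = False.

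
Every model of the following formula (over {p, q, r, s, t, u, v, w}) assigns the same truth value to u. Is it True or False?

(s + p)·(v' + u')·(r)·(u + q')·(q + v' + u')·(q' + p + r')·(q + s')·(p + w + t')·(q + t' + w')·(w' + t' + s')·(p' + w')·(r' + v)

Suppose u = 1.
Unit clause (v') forces v = 0.
Unit clause (r) forces r = 1.
That conflicts with the unit clause (r').
So every satisfying assignment has u = False.

False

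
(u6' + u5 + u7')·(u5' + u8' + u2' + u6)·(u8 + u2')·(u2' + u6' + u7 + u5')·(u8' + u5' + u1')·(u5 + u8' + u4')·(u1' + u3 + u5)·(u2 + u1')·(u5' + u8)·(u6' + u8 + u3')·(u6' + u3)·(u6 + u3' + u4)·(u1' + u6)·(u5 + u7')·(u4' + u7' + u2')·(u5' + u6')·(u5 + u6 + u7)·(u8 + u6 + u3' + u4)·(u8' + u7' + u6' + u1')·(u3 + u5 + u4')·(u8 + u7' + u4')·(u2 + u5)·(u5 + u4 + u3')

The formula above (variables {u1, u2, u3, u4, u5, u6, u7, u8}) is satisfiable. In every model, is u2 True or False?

Suppose u2 = 1.
Unit clause (u8) forces u8 = 1.
Try u5 = 0.
Unit clause (u4') forces u4 = 0.
Unit clause (u7') forces u7 = 0.
Unit clause (u6) forces u6 = 1.
Unit clause (u3) forces u3 = 1.
Now (u3') is unsatisfied and unit — conflict.
That branch fails; take u5 = 1 instead.
Unit clause (u6) forces u6 = 1.
Now (u6') is unsatisfied and unit — conflict.
Either choice for u5 ends in contradiction.
So every satisfying assignment has u2 = False.

False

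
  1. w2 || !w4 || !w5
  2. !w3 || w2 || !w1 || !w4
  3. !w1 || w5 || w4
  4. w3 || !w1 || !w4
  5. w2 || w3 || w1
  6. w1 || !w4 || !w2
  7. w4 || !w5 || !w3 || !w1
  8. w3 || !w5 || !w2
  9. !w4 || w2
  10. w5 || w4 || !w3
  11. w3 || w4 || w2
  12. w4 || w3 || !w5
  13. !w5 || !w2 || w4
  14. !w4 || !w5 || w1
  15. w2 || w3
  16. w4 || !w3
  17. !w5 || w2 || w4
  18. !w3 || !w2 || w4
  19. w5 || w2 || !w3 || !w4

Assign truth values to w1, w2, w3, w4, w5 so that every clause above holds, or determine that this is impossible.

Case w4 = true:
The clause (w2) is unit, so w2 = true.
The clause (w1) is unit, so w1 = true.
The clause (w3) is unit, so w3 = true.
All clauses hold; w5 can take either value.

w1: true; w2: true; w3: true; w4: true; w5: true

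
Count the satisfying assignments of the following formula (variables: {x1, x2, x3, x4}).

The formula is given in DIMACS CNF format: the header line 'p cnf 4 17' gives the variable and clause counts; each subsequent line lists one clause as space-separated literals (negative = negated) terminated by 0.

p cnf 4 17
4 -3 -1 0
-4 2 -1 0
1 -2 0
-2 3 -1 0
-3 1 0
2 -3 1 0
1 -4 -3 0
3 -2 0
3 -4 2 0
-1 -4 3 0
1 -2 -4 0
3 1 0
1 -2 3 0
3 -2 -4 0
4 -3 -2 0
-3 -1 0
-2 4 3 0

There are 2^4 = 16 truth assignments over (x1, x2, x3, x4).
Split on x2. With x2 = True, the clauses containing x2 are satisfied and ¬x2 drops from the rest; 0 of the 2^3 = 8 assignments to the other variables satisfy what remains.
With x2 = False, by the same count on the reduced clause set, 1 assignment works.
Total: 0 + 1 = 1.

1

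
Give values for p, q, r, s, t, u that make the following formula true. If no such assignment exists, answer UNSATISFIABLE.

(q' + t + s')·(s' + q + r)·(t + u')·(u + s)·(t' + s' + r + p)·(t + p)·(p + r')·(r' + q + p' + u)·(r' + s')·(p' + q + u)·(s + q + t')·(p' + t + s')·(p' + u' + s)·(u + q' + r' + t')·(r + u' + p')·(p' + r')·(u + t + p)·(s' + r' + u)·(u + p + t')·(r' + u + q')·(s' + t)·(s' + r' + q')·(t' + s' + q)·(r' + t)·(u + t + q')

p: 1,  q: 1,  r: 0,  s: 1,  t: 1,  u: 0

Try t = 1.
Try u = 0.
From the singleton clause (s), s = 1.
From the singleton clause (r'), r = 0.
From the singleton clause (q), q = 1.
From the singleton clause (p), p = 1.
All clauses are satisfied.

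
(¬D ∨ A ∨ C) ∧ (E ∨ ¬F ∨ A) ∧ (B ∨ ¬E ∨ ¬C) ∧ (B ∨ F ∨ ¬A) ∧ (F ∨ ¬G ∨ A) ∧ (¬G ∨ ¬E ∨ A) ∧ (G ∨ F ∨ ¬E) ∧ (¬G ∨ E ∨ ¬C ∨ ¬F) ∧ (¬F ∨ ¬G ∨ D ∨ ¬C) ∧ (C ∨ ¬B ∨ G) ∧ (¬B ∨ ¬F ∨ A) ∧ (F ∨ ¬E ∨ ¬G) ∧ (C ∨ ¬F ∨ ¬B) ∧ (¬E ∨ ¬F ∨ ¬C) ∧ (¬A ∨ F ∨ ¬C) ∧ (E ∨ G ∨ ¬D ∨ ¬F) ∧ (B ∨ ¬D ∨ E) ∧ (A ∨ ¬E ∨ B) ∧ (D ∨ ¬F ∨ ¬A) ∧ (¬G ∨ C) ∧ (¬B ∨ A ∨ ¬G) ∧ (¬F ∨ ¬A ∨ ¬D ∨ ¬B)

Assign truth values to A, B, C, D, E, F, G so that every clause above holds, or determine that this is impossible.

A=False,  B=True,  C=True,  D=True,  E=False,  F=False,  G=False

Try G = False.
Try F = False.
Unit clause (¬E) forces E = False.
Try B = True.
Unit clause (C) forces C = True.
Unit clause (¬A) forces A = False.
All clauses hold; D can take either value.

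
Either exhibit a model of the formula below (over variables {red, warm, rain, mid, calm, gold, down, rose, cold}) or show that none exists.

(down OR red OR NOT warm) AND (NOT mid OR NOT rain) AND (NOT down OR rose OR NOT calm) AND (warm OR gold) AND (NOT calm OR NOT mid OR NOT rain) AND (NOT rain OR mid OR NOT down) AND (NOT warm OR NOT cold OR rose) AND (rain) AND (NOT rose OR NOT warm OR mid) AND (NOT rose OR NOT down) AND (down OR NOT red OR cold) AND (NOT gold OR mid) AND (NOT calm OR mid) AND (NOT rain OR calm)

UNSATISFIABLE

Unit clause (rain) forces rain = true.
Unit clause (NOT mid) forces mid = false.
Unit clause (NOT down) forces down = false.
Unit clause (NOT gold) forces gold = false.
Unit clause (warm) forces warm = true.
Unit clause (red) forces red = true.
Unit clause (NOT rose) forces rose = false.
Unit clause (NOT cold) forces cold = false.
That conflicts with the unit clause (cold).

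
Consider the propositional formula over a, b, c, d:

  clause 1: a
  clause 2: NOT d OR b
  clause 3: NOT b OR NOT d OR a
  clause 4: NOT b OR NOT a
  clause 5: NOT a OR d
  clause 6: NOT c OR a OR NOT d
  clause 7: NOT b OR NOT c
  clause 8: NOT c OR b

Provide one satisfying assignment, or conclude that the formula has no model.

(a) alone gives a = true.
(NOT b) alone gives b = false.
(NOT d) alone gives d = false.
But (d) is also a unit clause — contradiction.

UNSATISFIABLE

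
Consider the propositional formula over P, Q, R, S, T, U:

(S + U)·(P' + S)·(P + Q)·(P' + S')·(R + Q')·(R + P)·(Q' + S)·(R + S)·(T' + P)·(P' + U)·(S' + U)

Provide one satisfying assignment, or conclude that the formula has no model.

Try S = 1.
From the singleton clause (P'), P = 0.
From the singleton clause (Q), Q = 1.
From the singleton clause (R), R = 1.
From the singleton clause (T'), T = 0.
From the singleton clause (U), U = 1.
All clauses are satisfied.

P ↦ 0,  Q ↦ 1,  R ↦ 1,  S ↦ 1,  T ↦ 0,  U ↦ 1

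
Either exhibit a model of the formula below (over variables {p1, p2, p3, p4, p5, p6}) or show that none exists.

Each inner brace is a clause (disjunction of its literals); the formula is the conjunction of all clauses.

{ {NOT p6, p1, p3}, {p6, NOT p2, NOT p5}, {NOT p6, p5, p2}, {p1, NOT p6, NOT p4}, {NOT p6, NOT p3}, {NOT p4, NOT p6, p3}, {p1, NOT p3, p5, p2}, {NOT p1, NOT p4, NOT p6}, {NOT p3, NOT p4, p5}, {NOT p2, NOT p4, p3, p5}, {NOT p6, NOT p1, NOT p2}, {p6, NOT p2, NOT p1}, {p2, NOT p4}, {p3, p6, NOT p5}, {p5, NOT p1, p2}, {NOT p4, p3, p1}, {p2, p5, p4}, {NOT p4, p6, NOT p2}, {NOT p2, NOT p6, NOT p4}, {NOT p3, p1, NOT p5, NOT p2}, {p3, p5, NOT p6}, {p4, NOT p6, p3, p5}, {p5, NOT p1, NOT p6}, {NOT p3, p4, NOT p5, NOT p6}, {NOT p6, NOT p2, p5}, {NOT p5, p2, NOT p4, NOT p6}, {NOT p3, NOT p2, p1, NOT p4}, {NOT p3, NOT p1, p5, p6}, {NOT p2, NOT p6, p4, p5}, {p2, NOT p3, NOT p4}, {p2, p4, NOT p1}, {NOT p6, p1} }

p1 ↦ false; p2 ↦ true; p3 ↦ false; p4 ↦ false; p5 ↦ false; p6 ↦ false

Branch on p6: set p6 = false.
Branch on p2: set p2 = true.
Unit clause (NOT p5) forces p5 = false.
Unit clause (NOT p1) forces p1 = false.
Unit clause (NOT p4) forces p4 = false.
All clauses hold; p3 can take either value.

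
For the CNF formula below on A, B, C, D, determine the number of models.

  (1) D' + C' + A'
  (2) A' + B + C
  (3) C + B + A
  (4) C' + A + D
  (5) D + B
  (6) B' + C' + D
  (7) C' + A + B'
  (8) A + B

4

There are 2^4 = 16 truth assignments over (A, B, C, D).
Check each against the 8 clauses (columns in the order A, B, C, D):
  F F F F  ✗ fails (C + B + A)
  F F F T  ✗ fails (C + B + A)
  F F T F  ✗ fails (C' + A + D)
  F F T T  ✗ fails (A + B)
  F T F F  ✓ satisfies all
  F T F T  ✓ satisfies all
  F T T F  ✗ fails (C' + A + D)
  F T T T  ✗ fails (C' + A + B')
  T F F F  ✗ fails (A' + B + C)
  T F F T  ✗ fails (A' + B + C)
  T F T F  ✗ fails (D + B)
  T F T T  ✗ fails (D' + C' + A')
  T T F F  ✓ satisfies all
  T T F T  ✓ satisfies all
  T T T F  ✗ fails (B' + C' + D)
  T T T T  ✗ fails (D' + C' + A')
4 of the 16 rows are models.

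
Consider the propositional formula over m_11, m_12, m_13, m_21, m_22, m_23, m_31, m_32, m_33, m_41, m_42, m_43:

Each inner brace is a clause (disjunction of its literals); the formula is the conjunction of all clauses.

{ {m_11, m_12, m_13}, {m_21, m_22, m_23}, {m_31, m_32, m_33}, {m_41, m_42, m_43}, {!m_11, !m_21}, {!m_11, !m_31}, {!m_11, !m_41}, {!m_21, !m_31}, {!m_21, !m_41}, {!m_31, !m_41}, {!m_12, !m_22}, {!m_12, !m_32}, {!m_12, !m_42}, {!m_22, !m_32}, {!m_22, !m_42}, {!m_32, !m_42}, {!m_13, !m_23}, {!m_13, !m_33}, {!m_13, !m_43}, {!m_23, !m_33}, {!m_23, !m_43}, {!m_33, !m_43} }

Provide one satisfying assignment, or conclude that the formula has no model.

Case m_11 = false:
Case m_12 = true:
The clause (!m_22) is unit, so m_22 = false.
The clause (!m_32) is unit, so m_32 = false.
The clause (!m_42) is unit, so m_42 = false.
Case m_21 = true:
The clause (!m_31) is unit, so m_31 = false.
The clause (m_33) is unit, so m_33 = true.
The clause (!m_41) is unit, so m_41 = false.
The clause (m_43) is unit, so m_43 = true.
That conflicts with the unit clause (!m_43).
Backtrack on m_21: now try m_21 = false.
The clause (m_23) is unit, so m_23 = true.
The clause (!m_13) is unit, so m_13 = false.
The clause (!m_33) is unit, so m_33 = false.
The clause (m_31) is unit, so m_31 = true.
The clause (!m_41) is unit, so m_41 = false.
The clause (m_43) is unit, so m_43 = true.
That conflicts with the unit clause (!m_43).
Either choice for m_21 ends in contradiction.
Backtrack on m_12: now try m_12 = false.
The clause (m_13) is unit, so m_13 = true.
The clause (!m_23) is unit, so m_23 = false.
The clause (!m_33) is unit, so m_33 = false.
The clause (!m_43) is unit, so m_43 = false.
Case m_21 = true:
The clause (!m_31) is unit, so m_31 = false.
The clause (m_32) is unit, so m_32 = true.
The clause (!m_41) is unit, so m_41 = false.
The clause (m_42) is unit, so m_42 = true.
That conflicts with the unit clause (!m_42).
Backtrack on m_21: now try m_21 = false.
The clause (m_22) is unit, so m_22 = true.
The clause (!m_32) is unit, so m_32 = false.
The clause (m_31) is unit, so m_31 = true.
The clause (!m_41) is unit, so m_41 = false.
The clause (m_42) is unit, so m_42 = true.
That conflicts with the unit clause (!m_42).
Either choice for m_21 ends in contradiction.
Either choice for m_12 ends in contradiction.
Backtrack on m_11: now try m_11 = true.
The clause (!m_21) is unit, so m_21 = false.
The clause (!m_31) is unit, so m_31 = false.
The clause (!m_41) is unit, so m_41 = false.
Case m_22 = true:
The clause (!m_12) is unit, so m_12 = false.
The clause (!m_32) is unit, so m_32 = false.
The clause (m_33) is unit, so m_33 = true.
The clause (!m_42) is unit, so m_42 = false.
The clause (m_43) is unit, so m_43 = true.
That conflicts with the unit clause (!m_43).
Backtrack on m_22: now try m_22 = false.
The clause (m_23) is unit, so m_23 = true.
The clause (!m_13) is unit, so m_13 = false.
The clause (!m_33) is unit, so m_33 = false.
The clause (m_32) is unit, so m_32 = true.
The clause (!m_12) is unit, so m_12 = false.
The clause (!m_42) is unit, so m_42 = false.
The clause (m_43) is unit, so m_43 = true.
That conflicts with the unit clause (!m_43).
Either choice for m_22 ends in contradiction.
Either choice for m_11 ends in contradiction.

UNSATISFIABLE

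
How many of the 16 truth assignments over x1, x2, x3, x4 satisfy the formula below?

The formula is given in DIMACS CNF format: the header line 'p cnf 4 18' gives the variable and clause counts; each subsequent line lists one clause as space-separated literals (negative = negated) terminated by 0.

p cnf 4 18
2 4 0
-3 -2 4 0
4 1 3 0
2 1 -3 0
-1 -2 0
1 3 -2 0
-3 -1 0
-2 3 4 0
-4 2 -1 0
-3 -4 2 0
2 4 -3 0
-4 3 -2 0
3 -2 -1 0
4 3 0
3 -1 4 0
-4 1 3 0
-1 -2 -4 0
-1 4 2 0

1

There are 2^4 = 16 truth assignments over (x1, x2, x3, x4).
Check each against the 18 clauses (columns in the order x1, x2, x3, x4):
  F F F F  ✗ fails (x2 ∨ x4)
  F F F T  ✗ fails (¬x4 ∨ x1 ∨ x3)
  F F T F  ✗ fails (x2 ∨ x4)
  F F T T  ✗ fails (x2 ∨ x1 ∨ ¬x3)
  F T F F  ✗ fails (x4 ∨ x1 ∨ x3)
  F T F T  ✗ fails (x1 ∨ x3 ∨ ¬x2)
  F T T F  ✗ fails (¬x3 ∨ ¬x2 ∨ x4)
  F T T T  ✓ satisfies all
  T F F F  ✗ fails (x2 ∨ x4)
  T F F T  ✗ fails (¬x4 ∨ x2 ∨ ¬x1)
  T F T F  ✗ fails (x2 ∨ x4)
  T F T T  ✗ fails (¬x3 ∨ ¬x1)
  T T F F  ✗ fails (¬x1 ∨ ¬x2)
  T T F T  ✗ fails (¬x1 ∨ ¬x2)
  T T T F  ✗ fails (¬x3 ∨ ¬x2 ∨ x4)
  T T T T  ✗ fails (¬x1 ∨ ¬x2)
1 of the 16 rows is a model.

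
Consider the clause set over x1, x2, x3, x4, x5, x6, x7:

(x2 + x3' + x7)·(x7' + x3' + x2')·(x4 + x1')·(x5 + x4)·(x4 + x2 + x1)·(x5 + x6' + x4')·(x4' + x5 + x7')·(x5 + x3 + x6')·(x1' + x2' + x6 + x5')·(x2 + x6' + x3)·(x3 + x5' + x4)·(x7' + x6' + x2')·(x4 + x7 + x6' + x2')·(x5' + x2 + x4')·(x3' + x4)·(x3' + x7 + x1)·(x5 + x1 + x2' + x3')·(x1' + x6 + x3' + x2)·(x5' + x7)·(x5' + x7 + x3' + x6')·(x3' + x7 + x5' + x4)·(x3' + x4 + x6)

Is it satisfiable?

Suppose x4 = 1.
Suppose x5 = 0.
Unit clause (x6') forces x6 = 0.
Unit clause (x7') forces x7 = 0.
Suppose x2 = 0.
Unit clause (x3') forces x3 = 0.
No clause remains; x1 is free.
A satisfying assignment: x1 ↦ 0, x2 ↦ 0, x3 ↦ 0, x4 ↦ 1, x5 ↦ 0, x6 ↦ 0, x7 ↦ 0.

Satisfiable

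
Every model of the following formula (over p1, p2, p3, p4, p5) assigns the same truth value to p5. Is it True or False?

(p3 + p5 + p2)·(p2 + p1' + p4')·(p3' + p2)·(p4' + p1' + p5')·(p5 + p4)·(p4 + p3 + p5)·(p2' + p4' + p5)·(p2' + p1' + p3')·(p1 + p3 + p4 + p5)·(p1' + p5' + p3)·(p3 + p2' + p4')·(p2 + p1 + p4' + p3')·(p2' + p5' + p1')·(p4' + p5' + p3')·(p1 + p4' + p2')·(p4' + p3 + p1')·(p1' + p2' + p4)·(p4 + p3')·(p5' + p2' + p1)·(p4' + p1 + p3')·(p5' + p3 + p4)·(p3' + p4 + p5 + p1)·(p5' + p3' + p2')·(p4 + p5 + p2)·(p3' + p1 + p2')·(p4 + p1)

True

Suppose p5 = 0.
(p4) alone gives p4 = 1.
(p2') alone gives p2 = 0.
(p3) alone gives p3 = 1.
But (p3') is also a unit clause — contradiction.
So every satisfying assignment has p5 = True.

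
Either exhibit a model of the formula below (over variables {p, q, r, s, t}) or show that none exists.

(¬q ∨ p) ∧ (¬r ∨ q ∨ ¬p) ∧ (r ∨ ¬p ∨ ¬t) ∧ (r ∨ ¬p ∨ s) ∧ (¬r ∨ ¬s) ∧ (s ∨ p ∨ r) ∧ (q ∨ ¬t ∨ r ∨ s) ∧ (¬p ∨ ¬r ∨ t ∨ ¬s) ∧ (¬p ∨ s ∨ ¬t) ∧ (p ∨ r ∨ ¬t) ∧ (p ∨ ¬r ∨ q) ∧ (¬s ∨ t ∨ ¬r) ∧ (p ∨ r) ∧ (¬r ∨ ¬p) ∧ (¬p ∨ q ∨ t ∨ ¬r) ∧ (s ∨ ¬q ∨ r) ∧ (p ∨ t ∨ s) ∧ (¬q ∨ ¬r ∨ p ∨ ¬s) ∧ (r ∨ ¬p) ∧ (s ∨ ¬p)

Suppose q = False.
Suppose r = False.
The clause (p) is unit, so p = True.
That conflicts with the unit clause (¬p).
That branch fails; take r = True instead.
The clause (¬p) is unit, so p = False.
That conflicts with the unit clause (p).
Neither r = True nor r = False works.
That branch fails; take q = True instead.
The clause (p) is unit, so p = True.
The clause (¬r) is unit, so r = False.
That conflicts with the unit clause (r).
Neither q = True nor q = False works.

UNSATISFIABLE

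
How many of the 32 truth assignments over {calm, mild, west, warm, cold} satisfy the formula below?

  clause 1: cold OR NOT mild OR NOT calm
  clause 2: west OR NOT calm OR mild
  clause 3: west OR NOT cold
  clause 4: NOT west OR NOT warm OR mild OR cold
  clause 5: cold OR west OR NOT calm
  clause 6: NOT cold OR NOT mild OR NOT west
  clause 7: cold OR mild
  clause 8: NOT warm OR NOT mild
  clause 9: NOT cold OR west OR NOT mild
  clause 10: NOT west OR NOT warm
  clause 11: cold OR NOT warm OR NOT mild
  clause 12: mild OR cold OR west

There are 2^5 = 32 truth assignments over (calm, mild, west, warm, cold).
Split on west. With west = true, the clauses containing west are satisfied and NOT west drops from the rest; 3 of the 2^4 = 16 assignments to the other variables satisfy what remains.
With west = false, by the same count on the reduced clause set, 1 assignment works.
(One model: calm=F, mild=F, west=T, warm=F, cold=T.)
Total: 3 + 1 = 4.

4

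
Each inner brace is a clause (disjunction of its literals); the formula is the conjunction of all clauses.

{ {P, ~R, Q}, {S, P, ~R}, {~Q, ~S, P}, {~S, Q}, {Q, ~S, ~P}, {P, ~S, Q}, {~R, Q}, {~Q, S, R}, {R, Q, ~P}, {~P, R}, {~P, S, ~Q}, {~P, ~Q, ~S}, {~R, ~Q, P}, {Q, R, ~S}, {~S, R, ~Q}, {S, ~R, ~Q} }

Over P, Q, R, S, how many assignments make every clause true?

There are 2^4 = 16 truth assignments over (P, Q, R, S).
Split on S. With S = 1, the clauses containing S are satisfied and ~S drops from the rest; 0 of the 2^3 = 8 assignments to the other variables satisfy what remains.
With S = 0, by the same count on the reduced clause set, 1 assignment works.
Total: 0 + 1 = 1.

1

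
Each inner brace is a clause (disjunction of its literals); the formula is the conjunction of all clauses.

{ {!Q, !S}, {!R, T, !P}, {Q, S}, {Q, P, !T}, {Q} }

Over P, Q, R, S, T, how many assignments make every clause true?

There are 2^5 = 32 truth assignments over (P, Q, R, S, T).
Split on T. With T = true, the clauses containing T are satisfied and !T drops from the rest; 4 of the 2^4 = 16 assignments to the other variables satisfy what remains.
With T = false, by the same count on the reduced clause set, 3 assignments work.
Total: 4 + 3 = 7.

7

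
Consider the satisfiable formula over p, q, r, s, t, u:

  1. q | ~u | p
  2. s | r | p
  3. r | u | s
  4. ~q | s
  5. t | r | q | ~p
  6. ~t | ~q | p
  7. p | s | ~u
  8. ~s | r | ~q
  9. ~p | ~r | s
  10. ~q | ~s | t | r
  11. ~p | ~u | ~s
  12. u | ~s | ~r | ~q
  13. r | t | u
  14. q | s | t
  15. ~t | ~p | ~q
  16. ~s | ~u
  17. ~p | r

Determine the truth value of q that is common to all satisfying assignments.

Suppose q = 1.
The clause (s) is unit, so s = 1.
The clause (r) is unit, so r = 1.
The clause (u) is unit, so u = 1.
Now (~u) is unsatisfied and unit — conflict.
So every satisfying assignment has q = False.

False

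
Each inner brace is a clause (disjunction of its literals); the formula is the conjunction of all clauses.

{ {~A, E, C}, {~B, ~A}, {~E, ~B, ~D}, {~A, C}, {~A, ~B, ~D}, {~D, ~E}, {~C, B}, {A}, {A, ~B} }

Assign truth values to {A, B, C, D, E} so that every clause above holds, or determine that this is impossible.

From the singleton clause (A), A = 1.
From the singleton clause (~B), B = 0.
From the singleton clause (C), C = 1.
That conflicts with the unit clause (~C).

UNSATISFIABLE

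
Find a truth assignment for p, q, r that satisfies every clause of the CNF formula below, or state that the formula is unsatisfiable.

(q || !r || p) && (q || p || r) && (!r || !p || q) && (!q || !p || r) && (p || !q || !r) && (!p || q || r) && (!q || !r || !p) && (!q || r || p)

UNSATISFIABLE

Try q = true.
Try p = false.
Unit clause (!r) forces r = false.
Now (r) is unsatisfied and unit — conflict.
So p must be the other value — set p = true.
Unit clause (r) forces r = true.
Now (!r) is unsatisfied and unit — conflict.
Both values of p lead to a conflict.
So q must be the other value — set q = false.
Try r = false.
Unit clause (p) forces p = true.
Now (!p) is unsatisfied and unit — conflict.
So r must be the other value — set r = true.
Unit clause (p) forces p = true.
Now (!p) is unsatisfied and unit — conflict.
Both values of r lead to a conflict.
Both values of q lead to a conflict.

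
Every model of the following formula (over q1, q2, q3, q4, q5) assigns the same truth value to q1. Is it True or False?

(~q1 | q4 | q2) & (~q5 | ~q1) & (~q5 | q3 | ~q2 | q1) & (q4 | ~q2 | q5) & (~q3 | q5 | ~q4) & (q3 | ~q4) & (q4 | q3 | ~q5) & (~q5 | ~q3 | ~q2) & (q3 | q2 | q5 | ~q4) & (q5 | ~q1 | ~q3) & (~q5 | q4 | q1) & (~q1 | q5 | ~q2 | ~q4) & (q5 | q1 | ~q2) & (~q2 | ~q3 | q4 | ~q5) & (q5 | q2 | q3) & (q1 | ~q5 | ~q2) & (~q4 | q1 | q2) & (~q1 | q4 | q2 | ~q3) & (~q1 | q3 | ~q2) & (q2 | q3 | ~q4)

Suppose q1 = 1.
(~q5) alone gives q5 = 0.
(~q3) alone gives q3 = 0.
(~q4) alone gives q4 = 0.
(q2) alone gives q2 = 1.
That conflicts with the unit clause (~q2).
So every satisfying assignment has q1 = False.

False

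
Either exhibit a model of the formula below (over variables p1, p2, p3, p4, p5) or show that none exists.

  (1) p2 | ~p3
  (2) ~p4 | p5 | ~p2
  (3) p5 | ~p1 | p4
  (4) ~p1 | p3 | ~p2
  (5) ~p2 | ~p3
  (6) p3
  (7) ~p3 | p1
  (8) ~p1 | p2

(p3) alone gives p3 = 1.
(p2) alone gives p2 = 1.
That conflicts with the unit clause (~p2).

UNSATISFIABLE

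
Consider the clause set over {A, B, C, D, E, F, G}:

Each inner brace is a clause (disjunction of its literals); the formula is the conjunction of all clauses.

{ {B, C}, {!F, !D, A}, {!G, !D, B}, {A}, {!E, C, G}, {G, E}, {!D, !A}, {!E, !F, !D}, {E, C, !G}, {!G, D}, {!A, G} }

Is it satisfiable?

Unsatisfiable

The clause (A) is unit, so A = true.
The clause (!D) is unit, so D = false.
The clause (!G) is unit, so G = false.
That conflicts with the unit clause (G).
No assignment satisfies every clause.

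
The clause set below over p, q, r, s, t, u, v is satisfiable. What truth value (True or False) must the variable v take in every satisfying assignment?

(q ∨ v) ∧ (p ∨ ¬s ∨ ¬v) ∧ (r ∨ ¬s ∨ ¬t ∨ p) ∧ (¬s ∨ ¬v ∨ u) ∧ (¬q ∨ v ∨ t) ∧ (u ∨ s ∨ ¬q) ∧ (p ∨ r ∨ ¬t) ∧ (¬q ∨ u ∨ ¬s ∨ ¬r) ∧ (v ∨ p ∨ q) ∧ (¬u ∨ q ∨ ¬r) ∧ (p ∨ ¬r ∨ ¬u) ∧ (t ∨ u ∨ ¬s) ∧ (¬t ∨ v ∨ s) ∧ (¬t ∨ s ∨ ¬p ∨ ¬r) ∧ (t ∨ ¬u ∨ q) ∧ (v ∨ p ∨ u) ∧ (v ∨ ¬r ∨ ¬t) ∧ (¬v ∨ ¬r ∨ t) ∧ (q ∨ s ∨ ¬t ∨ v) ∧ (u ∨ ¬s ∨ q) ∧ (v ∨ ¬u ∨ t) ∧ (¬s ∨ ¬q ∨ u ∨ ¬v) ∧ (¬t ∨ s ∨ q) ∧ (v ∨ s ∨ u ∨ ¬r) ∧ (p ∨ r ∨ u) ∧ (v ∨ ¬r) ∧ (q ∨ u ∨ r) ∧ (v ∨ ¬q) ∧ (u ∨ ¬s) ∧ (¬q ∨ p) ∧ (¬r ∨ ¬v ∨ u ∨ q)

True

Suppose v = False.
The clause (q) is unit, so q = True.
Now (¬q) is unsatisfied and unit — conflict.
So every satisfying assignment has v = True.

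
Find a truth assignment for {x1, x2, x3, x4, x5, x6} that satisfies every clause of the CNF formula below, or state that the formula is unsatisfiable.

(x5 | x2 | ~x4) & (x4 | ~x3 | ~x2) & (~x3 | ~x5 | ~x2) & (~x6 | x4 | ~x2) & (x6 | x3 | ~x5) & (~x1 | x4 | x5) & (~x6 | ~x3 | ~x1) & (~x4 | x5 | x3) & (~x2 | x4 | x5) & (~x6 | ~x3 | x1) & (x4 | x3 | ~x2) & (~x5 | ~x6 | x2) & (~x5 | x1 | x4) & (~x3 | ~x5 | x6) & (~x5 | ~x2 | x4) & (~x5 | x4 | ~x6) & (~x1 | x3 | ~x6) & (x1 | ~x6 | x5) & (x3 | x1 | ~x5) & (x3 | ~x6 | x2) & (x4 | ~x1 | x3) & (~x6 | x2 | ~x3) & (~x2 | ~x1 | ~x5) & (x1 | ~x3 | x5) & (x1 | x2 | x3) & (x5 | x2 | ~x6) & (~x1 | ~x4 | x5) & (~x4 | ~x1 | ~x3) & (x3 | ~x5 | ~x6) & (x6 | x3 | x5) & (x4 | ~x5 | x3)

UNSATISFIABLE

Case x5 = 1:
Case x3 = 0:
Unit clause (x6) forces x6 = 1.
Now (~x6) is unsatisfied and unit — conflict.
So x3 must be the other value — set x3 = 1.
Unit clause (~x2) forces x2 = 0.
Unit clause (~x6) forces x6 = 0.
Now (x6) is unsatisfied and unit — conflict.
Neither x3 = 1 nor x3 = 0 works.
So x5 must be the other value — set x5 = 0.
Case x2 = 1:
Unit clause (x4) forces x4 = 1.
Unit clause (x3) forces x3 = 1.
Unit clause (x1) forces x1 = 1.
Now (~x1) is unsatisfied and unit — conflict.
So x2 must be the other value — set x2 = 0.
Unit clause (~x4) forces x4 = 0.
Unit clause (~x1) forces x1 = 0.
Unit clause (~x6) forces x6 = 0.
Unit clause (~x3) forces x3 = 0.
Now (x3) is unsatisfied and unit — conflict.
Neither x2 = 1 nor x2 = 0 works.
Neither x5 = 1 nor x5 = 0 works.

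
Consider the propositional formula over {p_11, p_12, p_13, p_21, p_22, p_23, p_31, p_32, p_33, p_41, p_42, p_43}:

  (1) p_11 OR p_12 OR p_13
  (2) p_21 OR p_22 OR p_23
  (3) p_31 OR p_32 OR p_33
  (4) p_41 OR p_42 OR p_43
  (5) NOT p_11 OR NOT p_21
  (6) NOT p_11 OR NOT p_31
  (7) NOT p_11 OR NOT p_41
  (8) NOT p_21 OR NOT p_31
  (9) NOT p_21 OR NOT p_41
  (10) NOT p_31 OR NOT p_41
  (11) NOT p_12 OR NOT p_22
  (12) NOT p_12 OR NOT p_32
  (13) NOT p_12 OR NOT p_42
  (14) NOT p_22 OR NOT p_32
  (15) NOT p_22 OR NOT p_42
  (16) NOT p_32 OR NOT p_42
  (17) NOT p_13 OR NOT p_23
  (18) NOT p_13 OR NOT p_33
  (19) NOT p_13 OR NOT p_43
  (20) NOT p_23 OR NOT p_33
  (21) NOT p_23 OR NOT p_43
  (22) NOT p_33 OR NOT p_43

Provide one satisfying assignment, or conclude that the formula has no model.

UNSATISFIABLE

Case p_11 = false:
Case p_12 = true:
(NOT p_22) alone gives p_22 = false.
(NOT p_32) alone gives p_32 = false.
(NOT p_42) alone gives p_42 = false.
Case p_21 = true:
(NOT p_31) alone gives p_31 = false.
(p_33) alone gives p_33 = true.
(NOT p_41) alone gives p_41 = false.
(p_43) alone gives p_43 = true.
That conflicts with the unit clause (NOT p_43).
So p_21 must be the other value — set p_21 = false.
(p_23) alone gives p_23 = true.
(NOT p_13) alone gives p_13 = false.
(NOT p_33) alone gives p_33 = false.
(p_31) alone gives p_31 = true.
(NOT p_41) alone gives p_41 = false.
(p_43) alone gives p_43 = true.
That conflicts with the unit clause (NOT p_43).
Neither p_21 = true nor p_21 = false works.
So p_12 must be the other value — set p_12 = false.
(p_13) alone gives p_13 = true.
(NOT p_23) alone gives p_23 = false.
(NOT p_33) alone gives p_33 = false.
(NOT p_43) alone gives p_43 = false.
Case p_21 = true:
(NOT p_31) alone gives p_31 = false.
(p_32) alone gives p_32 = true.
(NOT p_41) alone gives p_41 = false.
(p_42) alone gives p_42 = true.
That conflicts with the unit clause (NOT p_42).
So p_21 must be the other value — set p_21 = false.
(p_22) alone gives p_22 = true.
(NOT p_32) alone gives p_32 = false.
(p_31) alone gives p_31 = true.
(NOT p_41) alone gives p_41 = false.
(p_42) alone gives p_42 = true.
That conflicts with the unit clause (NOT p_42).
Neither p_21 = true nor p_21 = false works.
Neither p_12 = true nor p_12 = false works.
So p_11 must be the other value — set p_11 = true.
(NOT p_21) alone gives p_21 = false.
(NOT p_31) alone gives p_31 = false.
(NOT p_41) alone gives p_41 = false.
Case p_22 = true:
(NOT p_12) alone gives p_12 = false.
(NOT p_32) alone gives p_32 = false.
(p_33) alone gives p_33 = true.
(NOT p_42) alone gives p_42 = false.
(p_43) alone gives p_43 = true.
That conflicts with the unit clause (NOT p_43).
So p_22 must be the other value — set p_22 = false.
(p_23) alone gives p_23 = true.
(NOT p_13) alone gives p_13 = false.
(NOT p_33) alone gives p_33 = false.
(p_32) alone gives p_32 = true.
(NOT p_12) alone gives p_12 = false.
(NOT p_42) alone gives p_42 = false.
(p_43) alone gives p_43 = true.
That conflicts with the unit clause (NOT p_43).
Neither p_22 = true nor p_22 = false works.
Neither p_11 = true nor p_11 = false works.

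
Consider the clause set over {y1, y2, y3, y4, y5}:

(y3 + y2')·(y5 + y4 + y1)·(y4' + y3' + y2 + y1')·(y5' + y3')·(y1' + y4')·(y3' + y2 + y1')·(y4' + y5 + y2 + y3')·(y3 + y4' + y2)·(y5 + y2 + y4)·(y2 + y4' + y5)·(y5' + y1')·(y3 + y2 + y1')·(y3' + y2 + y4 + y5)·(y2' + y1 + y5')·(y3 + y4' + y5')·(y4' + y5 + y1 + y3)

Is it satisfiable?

Case y3 = 1:
From the singleton clause (y5'), y5 = 0.
Case y4 = 0:
From the singleton clause (y1), y1 = 1.
From the singleton clause (y2), y2 = 1.
All clauses are satisfied.
A satisfying assignment: y1 ↦ 1, y2 ↦ 1, y3 ↦ 1, y4 ↦ 0, y5 ↦ 0.

Satisfiable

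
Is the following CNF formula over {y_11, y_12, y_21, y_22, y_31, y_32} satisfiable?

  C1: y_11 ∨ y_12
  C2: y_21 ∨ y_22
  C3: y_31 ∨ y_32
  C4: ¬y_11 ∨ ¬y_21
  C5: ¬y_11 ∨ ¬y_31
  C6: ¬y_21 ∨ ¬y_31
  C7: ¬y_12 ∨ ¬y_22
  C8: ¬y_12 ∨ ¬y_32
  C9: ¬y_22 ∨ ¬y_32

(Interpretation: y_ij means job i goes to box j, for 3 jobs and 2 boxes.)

Case y_11 = True:
The clause (¬y_21) is unit, so y_21 = False.
The clause (y_22) is unit, so y_22 = True.
The clause (¬y_31) is unit, so y_31 = False.
The clause (y_32) is unit, so y_32 = True.
But (¬y_32) is also a unit clause — contradiction.
Backtrack on y_11: now try y_11 = False.
The clause (y_12) is unit, so y_12 = True.
The clause (¬y_22) is unit, so y_22 = False.
The clause (y_21) is unit, so y_21 = True.
The clause (¬y_31) is unit, so y_31 = False.
The clause (y_32) is unit, so y_32 = True.
But (¬y_32) is also a unit clause — contradiction.
Either choice for y_11 ends in contradiction.
No assignment satisfies every clause.

Unsatisfiable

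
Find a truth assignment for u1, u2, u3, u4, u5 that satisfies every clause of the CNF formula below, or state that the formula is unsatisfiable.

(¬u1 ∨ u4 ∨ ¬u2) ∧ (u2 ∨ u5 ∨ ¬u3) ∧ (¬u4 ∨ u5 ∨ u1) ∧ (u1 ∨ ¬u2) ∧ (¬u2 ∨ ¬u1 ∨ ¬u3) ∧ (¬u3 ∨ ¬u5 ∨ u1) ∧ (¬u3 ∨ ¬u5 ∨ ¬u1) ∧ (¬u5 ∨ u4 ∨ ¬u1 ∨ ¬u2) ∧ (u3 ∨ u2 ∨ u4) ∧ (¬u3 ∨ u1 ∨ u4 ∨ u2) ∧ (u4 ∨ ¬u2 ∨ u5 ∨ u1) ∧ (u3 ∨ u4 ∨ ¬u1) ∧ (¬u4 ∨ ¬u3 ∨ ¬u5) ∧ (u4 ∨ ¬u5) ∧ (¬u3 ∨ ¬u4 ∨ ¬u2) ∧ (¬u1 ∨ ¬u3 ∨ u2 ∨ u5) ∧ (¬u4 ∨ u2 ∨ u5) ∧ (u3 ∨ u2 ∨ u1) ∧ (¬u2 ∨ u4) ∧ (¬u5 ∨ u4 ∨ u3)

u1: True; u2: False; u3: False; u4: True; u5: True

Suppose u1 = True.
Suppose u4 = True.
Suppose u2 = False.
From the singleton clause (u5), u5 = True.
From the singleton clause (¬u3), u3 = False.
All clauses are satisfied.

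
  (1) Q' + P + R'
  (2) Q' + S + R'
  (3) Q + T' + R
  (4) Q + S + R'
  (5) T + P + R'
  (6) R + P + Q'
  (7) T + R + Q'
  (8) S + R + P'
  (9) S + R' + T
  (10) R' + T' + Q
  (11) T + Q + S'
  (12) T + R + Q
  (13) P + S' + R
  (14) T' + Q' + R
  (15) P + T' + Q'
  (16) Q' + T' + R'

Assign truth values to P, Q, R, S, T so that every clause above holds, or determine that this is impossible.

P: 1, Q: 1, R: 1, S: 1, T: 0

Try Q = 1.
Try P = 1.
Try S = 1.
Try T = 0.
(R) alone gives R = 1.
All clauses are satisfied.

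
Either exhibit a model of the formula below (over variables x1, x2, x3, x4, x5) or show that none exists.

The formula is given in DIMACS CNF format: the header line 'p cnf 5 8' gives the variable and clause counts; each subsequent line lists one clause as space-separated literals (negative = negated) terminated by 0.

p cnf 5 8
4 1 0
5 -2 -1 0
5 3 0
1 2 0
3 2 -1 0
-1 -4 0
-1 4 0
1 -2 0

Case x4 = True:
The clause (¬x1) is unit, so x1 = False.
The clause (x2) is unit, so x2 = True.
But (¬x2) is also a unit clause — contradiction.
Undo x4 and try x4 = False.
The clause (x1) is unit, so x1 = True.
But (¬x1) is also a unit clause — contradiction.
Neither x4 = True nor x4 = False works.

UNSATISFIABLE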